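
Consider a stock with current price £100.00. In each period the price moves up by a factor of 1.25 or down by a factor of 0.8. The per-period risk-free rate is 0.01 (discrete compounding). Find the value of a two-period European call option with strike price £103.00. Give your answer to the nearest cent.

Risk-neutral probability p = (1 + 0.01 − 0.8)/(1.25 − 0.8) = 0.2100/0.4500 = 0.4667
Terminal stock prices: S_uu = 156.2, S_ud = 100, S_dd = 64
Terminal payoffs (S − K): max(53.25, 0) = 53.25, max(-3, 0) = 0, max(-39, 0) = 0
Node u (S = 125): V_u = 1/1.01·[0.4667·53.2500 + 0.5333·0.0000] = 24.6040
Node d (S = 80): V_d = 1/1.01·[0.4667·0.0000 + 0.5333·0.0000] = 0.0000
Node 0 (S = 100): V_0 = 1/1.01·[0.4667·24.6040 + 0.5333·0.0000] = 11.3682

£11.37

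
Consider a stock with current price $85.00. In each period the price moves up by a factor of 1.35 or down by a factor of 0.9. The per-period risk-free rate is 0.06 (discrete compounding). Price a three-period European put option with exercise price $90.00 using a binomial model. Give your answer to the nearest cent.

Risk-neutral probability p = (1 + 0.06 − 0.9)/(1.35 − 0.9) = 0.1600/0.4500 = 0.3556
Terminal stock prices: S_uuu = 209.1, S_uud = 139.4, S_udd = 92.95, S_ddd = 61.97
Terminal payoffs (K − S): max(-119.1, 0) = 0, max(-49.42, 0) = 0, max(-2.948, 0) = 0, max(28.03, 0) = 28.03
Node uu (S = 154.9): V_uu = 1/1.06·[0.3556·0.0000 + 0.6444·0.0000] = 0.0000
Node ud (S = 103.3): V_ud = 1/1.06·[0.3556·0.0000 + 0.6444·0.0000] = 0.0000
Node dd (S = 68.85): V_dd = 1/1.06·[0.3556·0.0000 + 0.6444·28.0350] = 17.0443
Node u (S = 114.8): V_u = 1/1.06·[0.3556·0.0000 + 0.6444·0.0000] = 0.0000
Node d (S = 76.5): V_d = 1/1.06·[0.3556·0.0000 + 0.6444·17.0443] = 10.3624
Node 0 (S = 85): V_0 = 1/1.06·[0.3556·0.0000 + 0.6444·10.3624] = 6.3000

$6.30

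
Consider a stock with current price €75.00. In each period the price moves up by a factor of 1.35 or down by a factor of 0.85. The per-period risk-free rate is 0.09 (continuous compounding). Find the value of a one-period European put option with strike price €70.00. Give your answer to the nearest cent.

€2.92

Risk-neutral probability p = (e^0.09 − 0.85)/(1.35 − 0.85) = 0.2442/0.5000 = 0.4883
Terminal stock prices: S_u = 101.2, S_d = 63.75
Terminal payoffs (K − S): max(-31.25, 0) = 0, max(6.25, 0) = 6.25
Node 0 (S = 75): V_0 = e^(−0.09)·[0.4883·0.0000 + 0.5117·6.2500] = 2.9226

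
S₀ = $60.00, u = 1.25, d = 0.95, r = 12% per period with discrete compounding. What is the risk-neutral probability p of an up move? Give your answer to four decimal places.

Risk-neutral probability p = (1 + 0.12 − 0.95)/(1.25 − 0.95) = 0.1700/0.3000 = 0.5667

p = 0.5667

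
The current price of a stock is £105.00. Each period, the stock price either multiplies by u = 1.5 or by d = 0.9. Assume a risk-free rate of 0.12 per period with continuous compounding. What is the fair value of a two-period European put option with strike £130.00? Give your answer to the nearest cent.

£13.63

Risk-neutral probability p = (e^0.12 − 0.9)/(1.5 − 0.9) = 0.2275/0.6000 = 0.3792
Terminal stock prices: S_uu = 236.2, S_ud = 141.8, S_dd = 85.05
Terminal payoffs (K − S): max(-106.2, 0) = 0, max(-11.75, 0) = 0, max(44.95, 0) = 44.95
Node u (S = 157.5): V_u = e^(−0.12)·[0.3792·0.0000 + 0.6208·0.0000] = 0.0000
Node d (S = 94.5): V_d = e^(−0.12)·[0.3792·0.0000 + 0.6208·44.9500] = 24.7510
Node 0 (S = 105): V_0 = e^(−0.12)·[0.3792·0.0000 + 0.6208·24.7510] = 13.6288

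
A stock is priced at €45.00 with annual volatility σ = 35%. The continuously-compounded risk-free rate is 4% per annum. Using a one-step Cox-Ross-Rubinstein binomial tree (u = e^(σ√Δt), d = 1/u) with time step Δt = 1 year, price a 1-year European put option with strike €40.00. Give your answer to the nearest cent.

CRR parameters: u = e^(σ√Δt) = e^(0.35·√1) = 1.4191, d = 1/u = 0.7047
Per-period rate: rΔt = 0.04·1 = 0.04, so R = e^0.04 = 1.0408
Risk-neutral probability p = (e^0.04 − 0.7047)/(1.4191 − 0.7047) = 0.3361/0.7144 = 0.4705
Terminal stock prices: S_u = 63.86, S_d = 31.71
Terminal payoffs (K − S): max(-23.86, 0) = 0, max(8.289, 0) = 8.289
Node 0 (S = 45): V_0 = e^(−0.04)·[0.4705·0.0000 + 0.5295·8.2890] = 4.2169

€4.22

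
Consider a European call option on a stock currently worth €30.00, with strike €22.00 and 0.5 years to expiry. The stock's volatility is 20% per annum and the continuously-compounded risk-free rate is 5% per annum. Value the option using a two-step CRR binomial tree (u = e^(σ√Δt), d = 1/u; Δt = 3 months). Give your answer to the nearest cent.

€8.54

CRR parameters: u = e^(σ√Δt) = e^(0.2·√0.25) = 1.1052, d = 1/u = 0.9048
Per-period rate: rΔt = 0.05·0.25 = 0.0125, so R = e^0.0125 = 1.0126
Risk-neutral probability p = (e^0.0125 − 0.9048)/(1.1052 − 0.9048) = 0.1077/0.2003 = 0.5378
Terminal stock prices: S_uu = 36.64, S_ud = 30, S_dd = 24.56
Terminal payoffs (S − K): max(14.64, 0) = 14.64, max(8, 0) = 8, max(2.562, 0) = 2.562
Node u (S = 33.16): V_u = e^(−0.0125)·[0.5378·14.6421 + 0.4622·8.0000] = 11.4284
Node d (S = 27.15): V_d = e^(−0.0125)·[0.5378·8.0000 + 0.4622·2.5619] = 5.4184
Node 0 (S = 30): V_0 = e^(−0.0125)·[0.5378·11.4284 + 0.4622·5.4184] = 8.5432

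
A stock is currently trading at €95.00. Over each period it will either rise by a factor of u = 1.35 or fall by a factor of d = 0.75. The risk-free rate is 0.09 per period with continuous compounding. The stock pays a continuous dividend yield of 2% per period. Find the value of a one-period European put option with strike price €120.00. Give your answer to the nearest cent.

€20.61

Per-period risk-free factor R = e^0.09 = 1.0942; dividend-adjusted growth = e^(0.09−0.02) = 1.0725.
Risk-neutral probability p = (1.0725 − 0.75)/(1.35 − 0.75) = 0.3225/0.6000 = 0.5375
Terminal stock prices: S_u = 128.2, S_d = 71.25
Terminal payoffs (K − S): max(-8.25, 0) = 0, max(48.75, 0) = 48.75
Node 0 (S = 95): V_0 = e^(−0.09)·[0.5375·0.0000 + 0.4625·48.7500] = 20.6057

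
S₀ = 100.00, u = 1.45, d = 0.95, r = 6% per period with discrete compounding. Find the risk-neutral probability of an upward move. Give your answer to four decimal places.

p = 0.2200

Risk-neutral probability p = (1 + 0.06 − 0.95)/(1.45 − 0.95) = 0.1100/0.5000 = 0.2200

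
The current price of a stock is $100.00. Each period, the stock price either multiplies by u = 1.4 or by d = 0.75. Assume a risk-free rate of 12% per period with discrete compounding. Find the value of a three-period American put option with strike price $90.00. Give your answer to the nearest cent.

$6.68

Risk-neutral probability p = (1 + 0.12 − 0.75)/(1.4 − 0.75) = 0.3700/0.6500 = 0.5692
Terminal stock prices: S_uuu = 274.4, S_uud = 147, S_udd = 78.75, S_ddd = 42.19
Terminal payoffs (K − S): max(-184.4, 0) = 0, max(-57, 0) = 0, max(11.25, 0) = 11.25, max(47.81, 0) = 47.81
Node uu (S = 196): continuation = 1/1.12·[0.5692·0.0000 + 0.4308·0.0000] = 0.0000; exercise value = 0.0000 ≤ continuation, so V_uu = 0.0000
Node ud (S = 105): continuation = 1/1.12·[0.5692·0.0000 + 0.4308·11.2500] = 4.3269; exercise value = 0.0000 ≤ continuation, so V_ud = 4.3269
Node dd (S = 56.25): continuation = 1/1.12·[0.5692·11.2500 + 0.4308·47.8125] = 24.1071; exercise value = 33.7500 > continuation, so V_dd = 33.7500 (exercise)
Node u (S = 140): continuation = 1/1.12·[0.5692·0.0000 + 0.4308·4.3269] = 1.6642; exercise value = 0.0000 ≤ continuation, so V_u = 1.6642
Node d (S = 75): continuation = 1/1.12·[0.5692·4.3269 + 0.4308·33.7500] = 15.1799; exercise value = 15.0000 ≤ continuation, so V_d = 15.1799
Node 0 (S = 100): continuation = 1/1.12·[0.5692·1.6642 + 0.4308·15.1799] = 6.6842; exercise value = 0.0000 ≤ continuation, so V_0 = 6.6842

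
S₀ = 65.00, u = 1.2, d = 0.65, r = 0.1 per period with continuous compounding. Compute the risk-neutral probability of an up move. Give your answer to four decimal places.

Risk-neutral probability p = (e^0.1 − 0.65)/(1.2 − 0.65) = 0.4552/0.5500 = 0.8276

p = 0.8276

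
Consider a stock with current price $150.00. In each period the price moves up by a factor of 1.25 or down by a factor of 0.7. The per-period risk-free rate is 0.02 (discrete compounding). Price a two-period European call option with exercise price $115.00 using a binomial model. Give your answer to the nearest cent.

Risk-neutral probability p = (1 + 0.02 − 0.7)/(1.25 − 0.7) = 0.3200/0.5500 = 0.5818
Terminal stock prices: S_uu = 234.4, S_ud = 131.2, S_dd = 73.5
Terminal payoffs (S − K): max(119.4, 0) = 119.4, max(16.25, 0) = 16.25, max(-41.5, 0) = 0
Node u (S = 187.5): V_u = 1/1.02·[0.5818·119.3750 + 0.4182·16.2500] = 74.7549
Node d (S = 105): V_d = 1/1.02·[0.5818·16.2500 + 0.4182·0.0000] = 9.2692
Node 0 (S = 150): V_0 = 1/1.02·[0.5818·74.7549 + 0.4182·9.2692] = 46.4411

$46.44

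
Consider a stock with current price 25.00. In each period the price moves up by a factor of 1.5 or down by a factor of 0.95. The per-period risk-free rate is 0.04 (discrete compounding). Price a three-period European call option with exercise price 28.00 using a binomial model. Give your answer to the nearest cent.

3.52

Risk-neutral probability p = (1 + 0.04 − 0.95)/(1.5 − 0.95) = 0.0900/0.5500 = 0.1636
Terminal stock prices: S_uuu = 84.38, S_uud = 53.44, S_udd = 33.84, S_ddd = 21.43
Terminal payoffs (S − K): max(56.38, 0) = 56.38, max(25.44, 0) = 25.44, max(5.844, 0) = 5.844, max(-6.566, 0) = 0
Node uu (S = 56.25): V_uu = 1/1.04·[0.1636·56.3750 + 0.8364·25.4375] = 29.3269
Node ud (S = 35.62): V_ud = 1/1.04·[0.1636·25.4375 + 0.8364·5.8438] = 8.7019
Node dd (S = 22.56): V_dd = 1/1.04·[0.1636·5.8438 + 0.8364·0.0000] = 0.9195
Node u (S = 37.5): V_u = 1/1.04·[0.1636·29.3269 + 0.8364·8.7019] = 11.6124
Node d (S = 23.75): V_d = 1/1.04·[0.1636·8.7019 + 0.8364·0.9195] = 2.1086
Node 0 (S = 25): V_0 = 1/1.04·[0.1636·11.6124 + 0.8364·2.1086] = 3.5229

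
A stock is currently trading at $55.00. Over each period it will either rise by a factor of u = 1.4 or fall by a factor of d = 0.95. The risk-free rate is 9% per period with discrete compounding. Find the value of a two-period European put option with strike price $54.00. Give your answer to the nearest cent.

$1.74

Risk-neutral probability p = (1 + 0.09 − 0.95)/(1.4 − 0.95) = 0.1400/0.4500 = 0.3111
Terminal stock prices: S_uu = 107.8, S_ud = 73.15, S_dd = 49.64
Terminal payoffs (K − S): max(-53.8, 0) = 0, max(-19.15, 0) = 0, max(4.363, 0) = 4.363
Node u (S = 77): V_u = 1/1.09·[0.3111·0.0000 + 0.6889·0.0000] = 0.0000
Node d (S = 52.25): V_d = 1/1.09·[0.3111·0.0000 + 0.6889·4.3625] = 2.7571
Node 0 (S = 55): V_0 = 1/1.09·[0.3111·0.0000 + 0.6889·2.7571] = 1.7425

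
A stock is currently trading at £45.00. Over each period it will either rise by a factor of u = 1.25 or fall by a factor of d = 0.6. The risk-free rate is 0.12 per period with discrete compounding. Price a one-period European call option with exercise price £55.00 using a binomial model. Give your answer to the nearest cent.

Risk-neutral probability p = (1 + 0.12 − 0.6)/(1.25 − 0.6) = 0.5200/0.6500 = 0.8000
Terminal stock prices: S_u = 56.25, S_d = 27
Terminal payoffs (S − K): max(1.25, 0) = 1.25, max(-28, 0) = 0
Node 0 (S = 45): V_0 = 1/1.12·[0.8000·1.2500 + 0.2000·0.0000] = 0.8929

£0.89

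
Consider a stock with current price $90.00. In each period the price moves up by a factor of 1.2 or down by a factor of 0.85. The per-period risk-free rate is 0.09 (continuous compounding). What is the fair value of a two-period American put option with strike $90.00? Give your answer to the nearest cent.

$3.73

Risk-neutral probability p = (e^0.09 − 0.85)/(1.2 − 0.85) = 0.2442/0.3500 = 0.6976
Terminal stock prices: S_uu = 129.6, S_ud = 91.8, S_dd = 65.02
Terminal payoffs (K − S): max(-39.6, 0) = 0, max(-1.8, 0) = 0, max(24.98, 0) = 24.98
Node u (S = 108): continuation = e^(−0.09)·[0.6976·0.0000 + 0.3024·0.0000] = 0.0000; exercise value = 0.0000 ≤ continuation, so V_u = 0.0000
Node d (S = 76.5): continuation = e^(−0.09)·[0.6976·0.0000 + 0.3024·24.9750] = 6.9015; exercise value = 13.5000 > continuation, so V_d = 13.5000 (exercise)
Node 0 (S = 90): continuation = e^(−0.09)·[0.6976·0.0000 + 0.3024·13.5000] = 3.7305; exercise value = 0.0000 ≤ continuation, so V_0 = 3.7305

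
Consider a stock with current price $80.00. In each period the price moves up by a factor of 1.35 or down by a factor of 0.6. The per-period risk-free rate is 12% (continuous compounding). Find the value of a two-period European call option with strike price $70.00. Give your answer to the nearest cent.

$29.50

Risk-neutral probability p = (e^0.12 − 0.6)/(1.35 − 0.6) = 0.5275/0.7500 = 0.7033
Terminal stock prices: S_uu = 145.8, S_ud = 64.8, S_dd = 28.8
Terminal payoffs (S − K): max(75.8, 0) = 75.8, max(-5.2, 0) = 0, max(-41.2, 0) = 0
Node u (S = 108): V_u = e^(−0.12)·[0.7033·75.8000 + 0.2967·0.0000] = 47.2838
Node d (S = 48): V_d = e^(−0.12)·[0.7033·0.0000 + 0.2967·0.0000] = 0.0000
Node 0 (S = 80): V_0 = e^(−0.12)·[0.7033·47.2838 + 0.2967·0.0000] = 29.4955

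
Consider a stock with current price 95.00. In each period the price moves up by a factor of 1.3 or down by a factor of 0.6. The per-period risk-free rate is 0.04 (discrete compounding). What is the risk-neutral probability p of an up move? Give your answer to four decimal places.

Risk-neutral probability p = (1 + 0.04 − 0.6)/(1.3 − 0.6) = 0.4400/0.7000 = 0.6286

p = 0.6286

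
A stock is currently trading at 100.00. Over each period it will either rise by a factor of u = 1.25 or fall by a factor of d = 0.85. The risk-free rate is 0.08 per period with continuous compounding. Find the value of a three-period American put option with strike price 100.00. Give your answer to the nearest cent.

6.54

Risk-neutral probability p = (e^0.08 − 0.85)/(1.25 − 0.85) = 0.2333/0.4000 = 0.5832
Terminal stock prices: S_uuu = 195.3, S_uud = 132.8, S_udd = 90.31, S_ddd = 61.41
Terminal payoffs (K − S): max(-95.31, 0) = 0, max(-32.81, 0) = 0, max(9.688, 0) = 9.688, max(38.59, 0) = 38.59
Node uu (S = 156.2): continuation = e^(−0.08)·[0.5832·0.0000 + 0.4168·0.0000] = 0.0000; exercise value = 0.0000 ≤ continuation, so V_uu = 0.0000
Node ud (S = 106.2): continuation = e^(−0.08)·[0.5832·0.0000 + 0.4168·9.6875] = 3.7272; exercise value = 0.0000 ≤ continuation, so V_ud = 3.7272
Node dd (S = 72.25): continuation = e^(−0.08)·[0.5832·9.6875 + 0.4168·38.5875] = 20.0616; exercise value = 27.7500 > continuation, so V_dd = 27.7500 (exercise)
Node u (S = 125): continuation = e^(−0.08)·[0.5832·0.0000 + 0.4168·3.7272] = 1.4340; exercise value = 0.0000 ≤ continuation, so V_u = 1.4340
Node d (S = 85): continuation = e^(−0.08)·[0.5832·3.7272 + 0.4168·27.7500] = 12.6831; exercise value = 15.0000 > continuation, so V_d = 15.0000 (exercise)
Node 0 (S = 100): continuation = e^(−0.08)·[0.5832·1.4340 + 0.4168·15.0000] = 6.5431; exercise value = 0.0000 ≤ continuation, so V_0 = 6.5431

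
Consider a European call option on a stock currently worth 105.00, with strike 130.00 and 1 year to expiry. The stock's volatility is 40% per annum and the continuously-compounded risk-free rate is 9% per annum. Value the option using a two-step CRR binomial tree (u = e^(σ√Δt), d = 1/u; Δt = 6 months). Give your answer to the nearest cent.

CRR parameters: u = e^(σ√Δt) = e^(0.4·√0.5) = 1.3269, d = 1/u = 0.7536
Per-period rate: rΔt = 0.09·0.5 = 0.045, so R = e^0.045 = 1.0460
Risk-neutral probability p = (e^0.045 − 0.7536)/(1.3269 − 0.7536) = 0.2924/0.5733 = 0.5100
Terminal stock prices: S_uu = 184.9, S_ud = 105, S_dd = 59.64
Terminal payoffs (S − K): max(54.87, 0) = 54.87, max(-25, 0) = 0, max(-70.36, 0) = 0
Node u (S = 139.3): V_u = e^(−0.045)·[0.5100·54.8687 + 0.4900·0.0000] = 26.7543
Node d (S = 79.13): V_d = e^(−0.045)·[0.5100·0.0000 + 0.4900·0.0000] = 0.0000
Node 0 (S = 105): V_0 = e^(−0.045)·[0.5100·26.7543 + 0.4900·0.0000] = 13.0455

13.05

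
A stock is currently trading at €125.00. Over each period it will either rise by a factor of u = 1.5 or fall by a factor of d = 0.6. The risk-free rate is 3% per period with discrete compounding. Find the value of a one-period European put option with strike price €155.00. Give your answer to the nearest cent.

Risk-neutral probability p = (1 + 0.03 − 0.6)/(1.5 − 0.6) = 0.4300/0.9000 = 0.4778
Terminal stock prices: S_u = 187.5, S_d = 75
Terminal payoffs (K − S): max(-32.5, 0) = 0, max(80, 0) = 80
Node 0 (S = 125): V_0 = 1/1.03·[0.4778·0.0000 + 0.5222·80.0000] = 40.5609

€40.56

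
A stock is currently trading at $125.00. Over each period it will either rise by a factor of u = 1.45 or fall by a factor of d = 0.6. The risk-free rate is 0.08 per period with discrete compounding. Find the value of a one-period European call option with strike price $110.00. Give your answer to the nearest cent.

Risk-neutral probability p = (1 + 0.08 − 0.6)/(1.45 − 0.6) = 0.4800/0.8500 = 0.5647
Terminal stock prices: S_u = 181.2, S_d = 75
Terminal payoffs (S − K): max(71.25, 0) = 71.25, max(-35, 0) = 0
Node 0 (S = 125): V_0 = 1/1.08·[0.5647·71.2500 + 0.4353·0.0000] = 37.2549

$37.25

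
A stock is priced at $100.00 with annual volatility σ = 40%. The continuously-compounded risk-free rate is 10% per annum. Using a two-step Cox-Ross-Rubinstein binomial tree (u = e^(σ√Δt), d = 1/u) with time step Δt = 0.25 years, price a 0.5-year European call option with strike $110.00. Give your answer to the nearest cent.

CRR parameters: u = e^(σ√Δt) = e^(0.4·√0.25) = 1.2214, d = 1/u = 0.8187
Per-period rate: rΔt = 0.1·0.25 = 0.025, so R = e^0.025 = 1.0253
Risk-neutral probability p = (e^0.025 − 0.8187)/(1.2214 − 0.8187) = 0.2066/0.4027 = 0.5130
Terminal stock prices: S_uu = 149.2, S_ud = 100, S_dd = 67.03
Terminal payoffs (S − K): max(39.18, 0) = 39.18, max(-10, 0) = 0, max(-42.97, 0) = 0
Node u (S = 122.1): V_u = e^(−0.025)·[0.5130·39.1825 + 0.4870·0.0000] = 19.6056
Node d (S = 81.87): V_d = e^(−0.025)·[0.5130·0.0000 + 0.4870·0.0000] = 0.0000
Node 0 (S = 100): V_0 = e^(−0.025)·[0.5130·19.6056 + 0.4870·0.0000] = 9.8100

$9.81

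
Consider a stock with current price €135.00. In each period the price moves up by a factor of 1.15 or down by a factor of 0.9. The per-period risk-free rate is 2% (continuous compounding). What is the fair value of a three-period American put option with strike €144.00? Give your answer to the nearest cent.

€13.68

Risk-neutral probability p = (e^0.02 − 0.9)/(1.15 − 0.9) = 0.1202/0.2500 = 0.4808
Terminal stock prices: S_uuu = 205.3, S_uud = 160.7, S_udd = 125.8, S_ddd = 98.42
Terminal payoffs (K − S): max(-61.32, 0) = 0, max(-16.68, 0) = 0, max(18.25, 0) = 18.25, max(45.58, 0) = 45.58
Node uu (S = 178.5): continuation = e^(−0.02)·[0.4808·0.0000 + 0.5192·0.0000] = 0.0000; exercise value = 0.0000 ≤ continuation, so V_uu = 0.0000
Node ud (S = 139.7): continuation = e^(−0.02)·[0.4808·0.0000 + 0.5192·18.2475] = 9.2864; exercise value = 4.2750 ≤ continuation, so V_ud = 9.2864
Node dd (S = 109.4): continuation = e^(−0.02)·[0.4808·18.2475 + 0.5192·45.5850] = 31.7986; exercise value = 34.6500 > continuation, so V_dd = 34.6500 (exercise)
Node u (S = 155.2): continuation = e^(−0.02)·[0.4808·0.0000 + 0.5192·9.2864] = 4.7260; exercise value = 0.0000 ≤ continuation, so V_u = 4.7260
Node d (S = 121.5): continuation = e^(−0.02)·[0.4808·9.2864 + 0.5192·34.6500] = 22.0104; exercise value = 22.5000 > continuation, so V_d = 22.5000 (exercise)
Node 0 (S = 135): continuation = e^(−0.02)·[0.4808·4.7260 + 0.5192·22.5000] = 13.6778; exercise value = 9.0000 ≤ continuation, so V_0 = 13.6778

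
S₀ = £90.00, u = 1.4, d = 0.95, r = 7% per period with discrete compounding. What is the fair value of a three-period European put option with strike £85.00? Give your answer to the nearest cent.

Risk-neutral probability p = (1 + 0.07 − 0.95)/(1.4 − 0.95) = 0.1200/0.4500 = 0.2667
Terminal stock prices: S_uuu = 247, S_uud = 167.6, S_udd = 113.7, S_ddd = 77.16
Terminal payoffs (K − S): max(-162, 0) = 0, max(-82.58, 0) = 0, max(-28.71, 0) = 0, max(7.836, 0) = 7.836
Node uu (S = 176.4): V_uu = 1/1.07·[0.2667·0.0000 + 0.7333·0.0000] = 0.0000
Node ud (S = 119.7): V_ud = 1/1.07·[0.2667·0.0000 + 0.7333·0.0000] = 0.0000
Node dd (S = 81.22): V_dd = 1/1.07·[0.2667·0.0000 + 0.7333·7.8363] = 5.3706
Node u (S = 126): V_u = 1/1.07·[0.2667·0.0000 + 0.7333·0.0000] = 0.0000
Node d (S = 85.5): V_d = 1/1.07·[0.2667·0.0000 + 0.7333·5.3706] = 3.6808
Node 0 (S = 90): V_0 = 1/1.07·[0.2667·0.0000 + 0.7333·3.6808] = 2.5227

£2.52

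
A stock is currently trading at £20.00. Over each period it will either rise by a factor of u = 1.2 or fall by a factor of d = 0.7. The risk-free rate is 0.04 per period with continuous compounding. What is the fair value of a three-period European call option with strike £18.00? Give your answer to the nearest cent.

Risk-neutral probability p = (e^0.04 − 0.7)/(1.2 − 0.7) = 0.3408/0.5000 = 0.6816
Terminal stock prices: S_uuu = 34.56, S_uud = 20.16, S_udd = 11.76, S_ddd = 6.86
Terminal payoffs (S − K): max(16.56, 0) = 16.56, max(2.16, 0) = 2.16, max(-6.24, 0) = 0, max(-11.14, 0) = 0
Node uu (S = 28.8): V_uu = e^(−0.04)·[0.6816·16.5600 + 0.3184·2.1600] = 11.5058
Node ud (S = 16.8): V_ud = e^(−0.04)·[0.6816·2.1600 + 0.3184·0.0000] = 1.4146
Node dd (S = 9.8): V_dd = e^(−0.04)·[0.6816·0.0000 + 0.3184·0.0000] = 0.0000
Node u (S = 24): V_u = e^(−0.04)·[0.6816·11.5058 + 0.3184·1.4146] = 7.9678
Node d (S = 14): V_d = e^(−0.04)·[0.6816·1.4146 + 0.3184·0.0000] = 0.9264
Node 0 (S = 20): V_0 = e^(−0.04)·[0.6816·7.9678 + 0.3184·0.9264] = 5.5014

£5.50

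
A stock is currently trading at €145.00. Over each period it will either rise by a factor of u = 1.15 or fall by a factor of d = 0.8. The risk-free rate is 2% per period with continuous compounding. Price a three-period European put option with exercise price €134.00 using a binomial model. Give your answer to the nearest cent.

Risk-neutral probability p = (e^0.02 − 0.8)/(1.15 − 0.8) = 0.2202/0.3500 = 0.6291
Terminal stock prices: S_uuu = 220.5, S_uud = 153.4, S_udd = 106.7, S_ddd = 74.24
Terminal payoffs (K − S): max(-86.53, 0) = 0, max(-19.41, 0) = 0, max(27.28, 0) = 27.28, max(59.76, 0) = 59.76
Node uu (S = 191.8): V_uu = e^(−0.02)·[0.6291·0.0000 + 0.3709·0.0000] = 0.0000
Node ud (S = 133.4): V_ud = e^(−0.02)·[0.6291·0.0000 + 0.3709·27.2800] = 9.9166
Node dd (S = 92.8): V_dd = e^(−0.02)·[0.6291·27.2800 + 0.3709·59.7600] = 38.5466
Node u (S = 166.8): V_u = e^(−0.02)·[0.6291·0.0000 + 0.3709·9.9166] = 3.6048
Node d (S = 116): V_d = e^(−0.02)·[0.6291·9.9166 + 0.3709·38.5466] = 20.1275
Node 0 (S = 145): V_0 = e^(−0.02)·[0.6291·3.6048 + 0.3709·20.1275] = 9.5396

€9.54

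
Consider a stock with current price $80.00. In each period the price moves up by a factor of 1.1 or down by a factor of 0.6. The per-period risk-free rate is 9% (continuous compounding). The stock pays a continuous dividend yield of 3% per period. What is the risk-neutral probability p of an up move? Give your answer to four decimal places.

p = 0.9237

Per-period risk-free factor R = e^0.09 = 1.0942; dividend-adjusted growth = e^(0.09−0.03) = 1.0618.
Risk-neutral probability p = (1.0618 − 0.6)/(1.1 − 0.6) = 0.4618/0.5000 = 0.9237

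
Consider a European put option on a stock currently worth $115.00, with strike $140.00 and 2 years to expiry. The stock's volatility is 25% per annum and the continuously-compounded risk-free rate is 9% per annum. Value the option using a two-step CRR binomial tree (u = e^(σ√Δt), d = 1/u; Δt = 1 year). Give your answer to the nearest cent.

CRR parameters: u = e^(σ√Δt) = e^(0.25·√1) = 1.2840, d = 1/u = 0.7788
Per-period rate: rΔt = 0.09·1 = 0.09, so R = e^0.09 = 1.0942
Risk-neutral probability p = (e^0.09 − 0.7788)/(1.2840 − 0.7788) = 0.3154/0.5052 = 0.6242
Terminal stock prices: S_uu = 189.6, S_ud = 115, S_dd = 69.75
Terminal payoffs (K − S): max(-49.6, 0) = 0, max(25, 0) = 25, max(70.25, 0) = 70.25
Node u (S = 147.7): V_u = e^(−0.09)·[0.6242·0.0000 + 0.3758·25.0000] = 8.5858
Node d (S = 89.56): V_d = e^(−0.09)·[0.6242·25.0000 + 0.3758·70.2490] = 38.3883
Node 0 (S = 115): V_0 = e^(−0.09)·[0.6242·8.5858 + 0.3758·38.3883] = 18.0820

$18.08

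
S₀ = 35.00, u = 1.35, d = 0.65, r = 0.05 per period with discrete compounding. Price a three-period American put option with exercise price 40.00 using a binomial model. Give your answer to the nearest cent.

9.10

Risk-neutral probability p = (1 + 0.05 − 0.65)/(1.35 − 0.65) = 0.4000/0.7000 = 0.5714
Terminal stock prices: S_uuu = 86.11, S_uud = 41.46, S_udd = 19.96, S_ddd = 9.612
Terminal payoffs (K − S): max(-46.11, 0) = 0, max(-1.462, 0) = 0, max(20.04, 0) = 20.04, max(30.39, 0) = 30.39
Node uu (S = 63.79): continuation = 1/1.05·[0.5714·0.0000 + 0.4286·0.0000] = 0.0000; exercise value = 0.0000 ≤ continuation, so V_uu = 0.0000
Node ud (S = 30.71): continuation = 1/1.05·[0.5714·0.0000 + 0.4286·20.0369] = 8.1783; exercise value = 9.2875 > continuation, so V_ud = 9.2875 (exercise)
Node dd (S = 14.79): continuation = 1/1.05·[0.5714·20.0369 + 0.4286·30.3881] = 23.3077; exercise value = 25.2125 > continuation, so V_dd = 25.2125 (exercise)
Node u (S = 47.25): continuation = 1/1.05·[0.5714·0.0000 + 0.4286·9.2875] = 3.7908; exercise value = 0.0000 ≤ continuation, so V_u = 3.7908
Node d (S = 22.75): continuation = 1/1.05·[0.5714·9.2875 + 0.4286·25.2125] = 15.3452; exercise value = 17.2500 > continuation, so V_d = 17.2500 (exercise)
Node 0 (S = 35): continuation = 1/1.05·[0.5714·3.7908 + 0.4286·17.2500] = 9.1038; exercise value = 5.0000 ≤ continuation, so V_0 = 9.1038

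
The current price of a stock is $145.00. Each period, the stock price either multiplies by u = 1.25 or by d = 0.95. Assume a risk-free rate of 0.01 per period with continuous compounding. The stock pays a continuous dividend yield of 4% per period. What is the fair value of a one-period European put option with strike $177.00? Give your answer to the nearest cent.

$36.21

Per-period risk-free factor R = e^0.01 = 1.0101; dividend-adjusted growth = e^(0.01−0.04) = 0.9704.
Risk-neutral probability p = (0.9704 − 0.95)/(1.25 − 0.95) = 0.0204/0.3000 = 0.0682
Terminal stock prices: S_u = 181.2, S_d = 137.8
Terminal payoffs (K − S): max(-4.25, 0) = 0, max(39.25, 0) = 39.25
Node 0 (S = 145): V_0 = e^(−0.01)·[0.0682·0.0000 + 0.9318·39.2500] = 36.2111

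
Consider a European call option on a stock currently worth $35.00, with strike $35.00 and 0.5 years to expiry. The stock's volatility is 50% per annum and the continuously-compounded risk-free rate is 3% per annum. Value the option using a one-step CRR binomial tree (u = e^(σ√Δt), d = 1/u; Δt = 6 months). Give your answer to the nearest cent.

$6.34

CRR parameters: u = e^(σ√Δt) = e^(0.5·√0.5) = 1.4241, d = 1/u = 0.7022
Per-period rate: rΔt = 0.03·0.5 = 0.015, so R = e^0.015 = 1.0151
Risk-neutral probability p = (e^0.015 − 0.7022)/(1.4241 − 0.7022) = 0.3129/0.7219 = 0.4335
Terminal stock prices: S_u = 49.84, S_d = 24.58
Terminal payoffs (S − K): max(14.84, 0) = 14.84, max(-10.42, 0) = 0
Node 0 (S = 35): V_0 = e^(−0.015)·[0.4335·14.8442 + 0.5665·0.0000] = 6.3385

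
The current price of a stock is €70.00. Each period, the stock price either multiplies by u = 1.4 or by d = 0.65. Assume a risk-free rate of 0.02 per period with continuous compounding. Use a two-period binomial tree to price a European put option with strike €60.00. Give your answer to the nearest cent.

€7.50

Risk-neutral probability p = (e^0.02 − 0.65)/(1.4 − 0.65) = 0.3702/0.7500 = 0.4936
Terminal stock prices: S_uu = 137.2, S_ud = 63.7, S_dd = 29.58
Terminal payoffs (K − S): max(-77.2, 0) = 0, max(-3.7, 0) = 0, max(30.42, 0) = 30.42
Node u (S = 98): V_u = e^(−0.02)·[0.4936·0.0000 + 0.5064·0.0000] = 0.0000
Node d (S = 45.5): V_d = e^(−0.02)·[0.4936·0.0000 + 0.5064·30.4250] = 15.1021
Node 0 (S = 70): V_0 = e^(−0.02)·[0.4936·0.0000 + 0.5064·15.1021] = 7.4962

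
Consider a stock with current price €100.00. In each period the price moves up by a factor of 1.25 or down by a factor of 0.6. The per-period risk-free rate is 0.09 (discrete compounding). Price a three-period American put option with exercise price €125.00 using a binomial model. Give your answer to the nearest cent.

€25.86

Risk-neutral probability p = (1 + 0.09 − 0.6)/(1.25 − 0.6) = 0.4900/0.6500 = 0.7538
Terminal stock prices: S_uuu = 195.3, S_uud = 93.75, S_udd = 45, S_ddd = 21.6
Terminal payoffs (K − S): max(-70.31, 0) = 0, max(31.25, 0) = 31.25, max(80, 0) = 80, max(103.4, 0) = 103.4
Node uu (S = 156.2): continuation = 1/1.09·[0.7538·0.0000 + 0.2462·31.2500] = 7.0572; exercise value = 0.0000 ≤ continuation, so V_uu = 7.0572
Node ud (S = 75): continuation = 1/1.09·[0.7538·31.2500 + 0.2462·80.0000] = 39.6789; exercise value = 50.0000 > continuation, so V_ud = 50.0000 (exercise)
Node dd (S = 36): continuation = 1/1.09·[0.7538·80.0000 + 0.2462·103.4000] = 78.6789; exercise value = 89.0000 > continuation, so V_dd = 89.0000 (exercise)
Node u (S = 125): continuation = 1/1.09·[0.7538·7.0572 + 0.2462·50.0000] = 16.1722; exercise value = 0.0000 ≤ continuation, so V_u = 16.1722
Node d (S = 60): continuation = 1/1.09·[0.7538·50.0000 + 0.2462·89.0000] = 54.6789; exercise value = 65.0000 > continuation, so V_d = 65.0000 (exercise)
Node 0 (S = 100): continuation = 1/1.09·[0.7538·16.1722 + 0.2462·65.0000] = 25.8636; exercise value = 25.0000 ≤ continuation, so V_0 = 25.8636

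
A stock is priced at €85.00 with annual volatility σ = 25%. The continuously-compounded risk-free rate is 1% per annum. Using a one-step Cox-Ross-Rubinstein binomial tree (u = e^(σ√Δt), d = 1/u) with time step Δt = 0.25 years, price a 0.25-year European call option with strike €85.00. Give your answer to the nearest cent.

CRR parameters: u = e^(σ√Δt) = e^(0.25·√0.25) = 1.1331, d = 1/u = 0.8825
Per-period rate: rΔt = 0.01·0.25 = 0.0025, so R = e^0.0025 = 1.0025
Risk-neutral probability p = (e^0.0025 − 0.8825)/(1.1331 − 0.8825) = 0.1200/0.2507 = 0.4788
Terminal stock prices: S_u = 96.32, S_d = 75.01
Terminal payoffs (S − K): max(11.32, 0) = 11.32, max(-9.988, 0) = 0
Node 0 (S = 85): V_0 = e^(−0.0025)·[0.4788·11.3176 + 0.5212·0.0000] = 5.4051

€5.41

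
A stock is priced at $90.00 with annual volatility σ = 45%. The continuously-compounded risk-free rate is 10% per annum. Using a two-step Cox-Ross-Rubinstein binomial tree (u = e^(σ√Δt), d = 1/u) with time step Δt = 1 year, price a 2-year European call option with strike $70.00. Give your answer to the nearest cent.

$39.46

CRR parameters: u = e^(σ√Δt) = e^(0.45·√1) = 1.5683, d = 1/u = 0.6376
Per-period rate: rΔt = 0.1·1 = 0.1, so R = e^0.1 = 1.1052
Risk-neutral probability p = (e^0.1 − 0.6376)/(1.5683 − 0.6376) = 0.4675/0.9307 = 0.5024
Terminal stock prices: S_uu = 221.4, S_ud = 90, S_dd = 36.59
Terminal payoffs (S − K): max(151.4, 0) = 151.4, max(20, 0) = 20, max(-33.41, 0) = 0
Node u (S = 141.1): V_u = e^(−0.1)·[0.5024·151.3643 + 0.4976·20.0000] = 77.8095
Node d (S = 57.39): V_d = e^(−0.1)·[0.5024·20.0000 + 0.4976·0.0000] = 9.0912
Node 0 (S = 90): V_0 = e^(−0.1)·[0.5024·77.8095 + 0.4976·9.0912] = 39.4625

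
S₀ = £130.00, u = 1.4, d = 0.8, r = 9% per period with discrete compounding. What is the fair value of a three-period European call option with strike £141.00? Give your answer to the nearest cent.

£36.38

Risk-neutral probability p = (1 + 0.09 − 0.8)/(1.4 − 0.8) = 0.2900/0.6000 = 0.4833
Terminal stock prices: S_uuu = 356.7, S_uud = 203.8, S_udd = 116.5, S_ddd = 66.56
Terminal payoffs (S − K): max(215.7, 0) = 215.7, max(62.84, 0) = 62.84, max(-24.52, 0) = 0, max(-74.44, 0) = 0
Node uu (S = 254.8): V_uu = 1/1.09·[0.4833·215.7200 + 0.5167·62.8400] = 125.4422
Node ud (S = 145.6): V_ud = 1/1.09·[0.4833·62.8400 + 0.5167·0.0000] = 27.8648
Node dd (S = 83.2): V_dd = 1/1.09·[0.4833·0.0000 + 0.5167·0.0000] = 0.0000
Node u (S = 182): V_u = 1/1.09·[0.4833·125.4422 + 0.5167·27.8648] = 68.8323
Node d (S = 104): V_d = 1/1.09·[0.4833·27.8648 + 0.5167·0.0000] = 12.3560
Node 0 (S = 130): V_0 = 1/1.09·[0.4833·68.8323 + 0.5167·12.3560] = 36.3788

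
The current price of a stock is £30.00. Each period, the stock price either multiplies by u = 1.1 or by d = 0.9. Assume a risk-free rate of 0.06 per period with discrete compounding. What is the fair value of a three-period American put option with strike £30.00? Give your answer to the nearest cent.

Risk-neutral probability p = (1 + 0.06 − 0.9)/(1.1 − 0.9) = 0.1600/0.2000 = 0.8000
Terminal stock prices: S_uuu = 39.93, S_uud = 32.67, S_udd = 26.73, S_ddd = 21.87
Terminal payoffs (K − S): max(-9.93, 0) = 0, max(-2.67, 0) = 0, max(3.27, 0) = 3.27, max(8.13, 0) = 8.13
Node uu (S = 36.3): continuation = 1/1.06·[0.8000·0.0000 + 0.2000·0.0000] = 0.0000; exercise value = 0.0000 ≤ continuation, so V_uu = 0.0000
Node ud (S = 29.7): continuation = 1/1.06·[0.8000·0.0000 + 0.2000·3.2700] = 0.6170; exercise value = 0.3000 ≤ continuation, so V_ud = 0.6170
Node dd (S = 24.3): continuation = 1/1.06·[0.8000·3.2700 + 0.2000·8.1300] = 4.0019; exercise value = 5.7000 > continuation, so V_dd = 5.7000 (exercise)
Node u (S = 33): continuation = 1/1.06·[0.8000·0.0000 + 0.2000·0.6170] = 0.1164; exercise value = 0.0000 ≤ continuation, so V_u = 0.1164
Node d (S = 27): continuation = 1/1.06·[0.8000·0.6170 + 0.2000·5.7000] = 1.5411; exercise value = 3.0000 > continuation, so V_d = 3.0000 (exercise)
Node 0 (S = 30): continuation = 1/1.06·[0.8000·0.1164 + 0.2000·3.0000] = 0.6539; exercise value = 0.0000 ≤ continuation, so V_0 = 0.6539

£0.65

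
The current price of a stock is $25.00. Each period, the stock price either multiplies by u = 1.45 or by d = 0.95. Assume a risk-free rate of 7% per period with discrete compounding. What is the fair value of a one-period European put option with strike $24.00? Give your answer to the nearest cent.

Risk-neutral probability p = (1 + 0.07 − 0.95)/(1.45 − 0.95) = 0.1200/0.5000 = 0.2400
Terminal stock prices: S_u = 36.25, S_d = 23.75
Terminal payoffs (K − S): max(-12.25, 0) = 0, max(0.25, 0) = 0.25
Node 0 (S = 25): V_0 = 1/1.07·[0.2400·0.0000 + 0.7600·0.2500] = 0.1776

$0.18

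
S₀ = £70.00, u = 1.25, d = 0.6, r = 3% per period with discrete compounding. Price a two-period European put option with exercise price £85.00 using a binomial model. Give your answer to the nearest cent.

Risk-neutral probability p = (1 + 0.03 − 0.6)/(1.25 − 0.6) = 0.4300/0.6500 = 0.6615
Terminal stock prices: S_uu = 109.4, S_ud = 52.5, S_dd = 25.2
Terminal payoffs (K − S): max(-24.38, 0) = 0, max(32.5, 0) = 32.5, max(59.8, 0) = 59.8
Node u (S = 87.5): V_u = 1/1.03·[0.6615·0.0000 + 0.3385·32.5000] = 10.6796
Node d (S = 42): V_d = 1/1.03·[0.6615·32.5000 + 0.3385·59.8000] = 40.5243
Node 0 (S = 70): V_0 = 1/1.03·[0.6615·10.6796 + 0.3385·40.5243] = 20.1756

£20.18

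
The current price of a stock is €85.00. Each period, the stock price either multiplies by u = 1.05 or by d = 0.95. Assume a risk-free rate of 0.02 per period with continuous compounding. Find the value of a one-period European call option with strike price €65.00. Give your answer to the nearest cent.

Risk-neutral probability p = (e^0.02 − 0.95)/(1.05 − 0.95) = 0.0702/0.1000 = 0.7020
Terminal stock prices: S_u = 89.25, S_d = 80.75
Terminal payoffs (S − K): max(24.25, 0) = 24.25, max(15.75, 0) = 15.75
Node 0 (S = 85): V_0 = e^(−0.02)·[0.7020·24.2500 + 0.2980·15.7500] = 21.2871

€21.29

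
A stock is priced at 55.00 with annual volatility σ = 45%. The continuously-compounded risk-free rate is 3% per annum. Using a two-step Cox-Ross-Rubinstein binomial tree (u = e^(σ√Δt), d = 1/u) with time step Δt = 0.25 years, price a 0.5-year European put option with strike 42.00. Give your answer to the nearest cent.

1.99

CRR parameters: u = e^(σ√Δt) = e^(0.45·√0.25) = 1.2523, d = 1/u = 0.7985
Per-period rate: rΔt = 0.03·0.25 = 0.0075, so R = e^0.0075 = 1.0075
Risk-neutral probability p = (e^0.0075 − 0.7985)/(1.2523 − 0.7985) = 0.2090/0.4538 = 0.4606
Terminal stock prices: S_uu = 86.26, S_ud = 55, S_dd = 35.07
Terminal payoffs (K − S): max(-44.26, 0) = 0, max(-13, 0) = 0, max(6.93, 0) = 6.93
Node u (S = 68.88): V_u = e^(−0.0075)·[0.4606·0.0000 + 0.5394·0.0000] = 0.0000
Node d (S = 43.92): V_d = e^(−0.0075)·[0.4606·0.0000 + 0.5394·6.9305] = 3.7105
Node 0 (S = 55): V_0 = e^(−0.0075)·[0.4606·0.0000 + 0.5394·3.7105] = 1.9866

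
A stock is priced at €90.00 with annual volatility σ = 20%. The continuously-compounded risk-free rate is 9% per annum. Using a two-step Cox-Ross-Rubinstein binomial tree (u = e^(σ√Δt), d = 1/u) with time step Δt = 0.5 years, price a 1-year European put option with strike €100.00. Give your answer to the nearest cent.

CRR parameters: u = e^(σ√Δt) = e^(0.2·√0.5) = 1.1519, d = 1/u = 0.8681
Per-period rate: rΔt = 0.09·0.5 = 0.045, so R = e^0.045 = 1.0460
Risk-neutral probability p = (e^0.045 − 0.8681)/(1.1519 − 0.8681) = 0.1779/0.2838 = 0.6269
Terminal stock prices: S_uu = 119.4, S_ud = 90, S_dd = 67.83
Terminal payoffs (K − S): max(-19.42, 0) = 0, max(10, 0) = 10, max(32.17, 0) = 32.17
Node u (S = 103.7): V_u = e^(−0.045)·[0.6269·0.0000 + 0.3731·10.0000] = 3.5669
Node d (S = 78.13): V_d = e^(−0.045)·[0.6269·10.0000 + 0.3731·32.1726] = 17.4686
Node 0 (S = 90): V_0 = e^(−0.045)·[0.6269·3.5669 + 0.3731·17.4686] = 8.3685

€8.37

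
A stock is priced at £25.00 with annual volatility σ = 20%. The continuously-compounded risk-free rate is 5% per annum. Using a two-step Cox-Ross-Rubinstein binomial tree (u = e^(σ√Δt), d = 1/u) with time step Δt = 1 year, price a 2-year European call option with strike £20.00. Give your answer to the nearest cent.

CRR parameters: u = e^(σ√Δt) = e^(0.2·√1) = 1.2214, d = 1/u = 0.8187
Per-period rate: rΔt = 0.05·1 = 0.05, so R = e^0.05 = 1.0513
Risk-neutral probability p = (e^0.05 − 0.8187)/(1.2214 − 0.8187) = 0.2325/0.4027 = 0.5775
Terminal stock prices: S_uu = 37.3, S_ud = 25, S_dd = 16.76
Terminal payoffs (S − K): max(17.3, 0) = 17.3, max(5, 0) = 5, max(-3.242, 0) = 0
Node u (S = 30.54): V_u = e^(−0.05)·[0.5775·17.2956 + 0.4225·5.0000] = 11.5105
Node d (S = 20.47): V_d = e^(−0.05)·[0.5775·5.0000 + 0.4225·0.0000] = 2.7466
Node 0 (S = 25): V_0 = e^(−0.05)·[0.5775·11.5105 + 0.4225·2.7466] = 7.4269

£7.43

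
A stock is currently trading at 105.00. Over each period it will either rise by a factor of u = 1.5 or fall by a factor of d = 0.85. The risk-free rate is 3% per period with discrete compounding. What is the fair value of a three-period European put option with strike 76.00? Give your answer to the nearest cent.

3.98

Risk-neutral probability p = (1 + 0.03 − 0.85)/(1.5 − 0.85) = 0.1800/0.6500 = 0.2769
Terminal stock prices: S_uuu = 354.4, S_uud = 200.8, S_udd = 113.8, S_ddd = 64.48
Terminal payoffs (K − S): max(-278.4, 0) = 0, max(-124.8, 0) = 0, max(-37.79, 0) = 0, max(11.52, 0) = 11.52
Node uu (S = 236.2): V_uu = 1/1.03·[0.2769·0.0000 + 0.7231·0.0000] = 0.0000
Node ud (S = 133.9): V_ud = 1/1.03·[0.2769·0.0000 + 0.7231·0.0000] = 0.0000
Node dd (S = 75.86): V_dd = 1/1.03·[0.2769·0.0000 + 0.7231·11.5169] = 8.0850
Node u (S = 157.5): V_u = 1/1.03·[0.2769·0.0000 + 0.7231·0.0000] = 0.0000
Node d (S = 89.25): V_d = 1/1.03·[0.2769·0.0000 + 0.7231·8.0850] = 5.6758
Node 0 (S = 105): V_0 = 1/1.03·[0.2769·0.0000 + 0.7231·5.6758] = 3.9845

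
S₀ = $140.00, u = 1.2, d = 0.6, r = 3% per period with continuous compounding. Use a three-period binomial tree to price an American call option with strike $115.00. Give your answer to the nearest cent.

Risk-neutral probability p = (e^0.03 − 0.6)/(1.2 − 0.6) = 0.4305/0.6000 = 0.7174
Terminal stock prices: S_uuu = 241.9, S_uud = 121, S_udd = 60.48, S_ddd = 30.24
Terminal payoffs (S − K): max(126.9, 0) = 126.9, max(5.96, 0) = 5.96, max(-54.52, 0) = 0, max(-84.76, 0) = 0
Node uu (S = 201.6): continuation = e^(−0.03)·[0.7174·126.9200 + 0.2826·5.9600] = 89.9988; exercise value = 86.6000 ≤ continuation, so V_uu = 89.9988
Node ud (S = 100.8): continuation = e^(−0.03)·[0.7174·5.9600 + 0.2826·0.0000] = 4.1495; exercise value = 0.0000 ≤ continuation, so V_ud = 4.1495
Node dd (S = 50.4): continuation = e^(−0.03)·[0.7174·0.0000 + 0.2826·0.0000] = 0.0000; exercise value = 0.0000 ≤ continuation, so V_dd = 0.0000
Node u (S = 168): continuation = e^(−0.03)·[0.7174·89.9988 + 0.2826·4.1495] = 63.7969; exercise value = 53.0000 ≤ continuation, so V_u = 63.7969
Node d (S = 84): continuation = e^(−0.03)·[0.7174·4.1495 + 0.2826·0.0000] = 2.8890; exercise value = 0.0000 ≤ continuation, so V_d = 2.8890
Node 0 (S = 140): continuation = e^(−0.03)·[0.7174·63.7969 + 0.2826·2.8890] = 45.2090; exercise value = 25.0000 ≤ continuation, so V_0 = 45.2090

$45.21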